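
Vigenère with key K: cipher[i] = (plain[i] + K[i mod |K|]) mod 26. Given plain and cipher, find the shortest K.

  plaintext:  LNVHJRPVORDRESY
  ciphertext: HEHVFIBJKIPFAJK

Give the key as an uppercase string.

WRMO

  i= 0: H-L = 22 → W
  i= 1: E-N = 17 → R
  i= 2: H-V = 12 → M
  i= 3: V-H = 14 → O
  i= 4: F-J = 22 → W
  i= 5: I-R = 17 → R
  i= 6: B-P = 12 → M
  i= 7: J-V = 14 → O
  i= 8: K-O = 22 → W
  i= 9: I-R = 17 → R
  i=10: P-D = 12 → M
  i=11: F-R = 14 → O
  i=12: A-E = 22 → W
  i=13: J-S = 17 → R
  i=14: K-Y = 12 → M
  shifts repeat with period 4: WRMO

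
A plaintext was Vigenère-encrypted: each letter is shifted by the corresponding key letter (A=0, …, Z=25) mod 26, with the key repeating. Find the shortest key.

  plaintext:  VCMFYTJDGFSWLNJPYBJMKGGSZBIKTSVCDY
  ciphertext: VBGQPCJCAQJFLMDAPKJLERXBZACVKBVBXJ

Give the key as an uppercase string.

AZULRJ

  i= 0: V-V =  0 → A
  i= 1: B-C = 25 → Z
  i= 2: G-M = 20 → U
  i= 3: Q-F = 11 → L
  i= 4: P-Y = 17 → R
  i= 5: C-T =  9 → J
  i= 6: J-J =  0 → A
  i= 7: C-D = 25 → Z
  i= 8: A-G = 20 → U
  i= 9: Q-F = 11 → L
  i=10: J-S = 17 → R
  i=11: F-W =  9 → J
  i=12: L-L =  0 → A
  i=13: M-N = 25 → Z
  i=14: D-J = 20 → U
  i=15: A-P = 11 → L
  i=16: P-Y = 17 → R
  i=17: K-B =  9 → J
  i=18: J-J =  0 → A
  i=19: L-M = 25 → Z
  i=20: E-K = 20 → U
  i=21: R-G = 11 → L
  i=22: X-G = 17 → R
  i=23: B-S =  9 → J
  i=24: Z-Z =  0 → A
  i=25: A-B = 25 → Z
  i=26: C-I = 20 → U
  i=27: V-K = 11 → L
  i=28: K-T = 17 → R
  i=29: B-S =  9 → J
  i=30: V-V =  0 → A
  i=31: B-C = 25 → Z
  i=32: X-D = 20 → U
  i=33: J-Y = 11 → L
  shifts repeat with period 6: AZULRJ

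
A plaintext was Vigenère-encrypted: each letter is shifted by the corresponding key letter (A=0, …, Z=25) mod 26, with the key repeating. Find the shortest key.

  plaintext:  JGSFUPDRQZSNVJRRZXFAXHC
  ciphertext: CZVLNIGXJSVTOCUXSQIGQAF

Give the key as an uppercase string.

TTDG

  i= 0: C-J = 19 → T
  i= 1: Z-G = 19 → T
  i= 2: V-S =  3 → D
  i= 3: L-F =  6 → G
  i= 4: N-U = 19 → T
  i= 5: I-P = 19 → T
  i= 6: G-D =  3 → D
  i= 7: X-R =  6 → G
  i= 8: J-Q = 19 → T
  i= 9: S-Z = 19 → T
  i=10: V-S =  3 → D
  i=11: T-N =  6 → G
  i=12: O-V = 19 → T
  i=13: C-J = 19 → T
  i=14: U-R =  3 → D
  i=15: X-R =  6 → G
  i=16: S-Z = 19 → T
  i=17: Q-X = 19 → T
  i=18: I-F =  3 → D
  i=19: G-A =  6 → G
  i=20: Q-X = 19 → T
  i=21: A-H = 19 → T
  i=22: F-C =  3 → D
  shifts repeat with period 4: TTDG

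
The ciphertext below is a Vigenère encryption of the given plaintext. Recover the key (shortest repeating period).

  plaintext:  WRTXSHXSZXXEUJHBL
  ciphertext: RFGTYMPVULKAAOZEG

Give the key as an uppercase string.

  i= 0: R-W = 21 → V
  i= 1: F-R = 14 → O
  i= 2: G-T = 13 → N
  i= 3: T-X = 22 → W
  i= 4: Y-S =  6 → G
  i= 5: M-H =  5 → F
  i= 6: P-X = 18 → S
  i= 7: V-S =  3 → D
  i= 8: U-Z = 21 → V
  i= 9: L-X = 14 → O
  i=10: K-X = 13 → N
  i=11: A-E = 22 → W
  i=12: A-U =  6 → G
  i=13: O-J =  5 → F
  i=14: Z-H = 18 → S
  i=15: E-B =  3 → D
  i=16: G-L = 21 → V
  shifts repeat with period 8: VONWGFSD

VONWGFSD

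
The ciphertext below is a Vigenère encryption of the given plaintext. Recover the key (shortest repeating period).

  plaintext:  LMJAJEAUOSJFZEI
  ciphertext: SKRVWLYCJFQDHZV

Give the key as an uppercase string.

HYIVN

  i= 0: S-L =  7 → H
  i= 1: K-M = 24 → Y
  i= 2: R-J =  8 → I
  i= 3: V-A = 21 → V
  i= 4: W-J = 13 → N
  i= 5: L-E =  7 → H
  i= 6: Y-A = 24 → Y
  i= 7: C-U =  8 → I
  i= 8: J-O = 21 → V
  i= 9: F-S = 13 → N
  i=10: Q-J =  7 → H
  i=11: D-F = 24 → Y
  i=12: H-Z =  8 → I
  i=13: Z-E = 21 → V
  i=14: V-I = 13 → N
  shifts repeat with period 5: HYIVN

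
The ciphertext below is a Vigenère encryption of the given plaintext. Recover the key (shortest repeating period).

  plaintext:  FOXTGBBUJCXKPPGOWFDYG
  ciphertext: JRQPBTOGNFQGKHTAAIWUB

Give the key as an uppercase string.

EDTWVSNM

  i= 0: J-F =  4 → E
  i= 1: R-O =  3 → D
  i= 2: Q-X = 19 → T
  i= 3: P-T = 22 → W
  i= 4: B-G = 21 → V
  i= 5: T-B = 18 → S
  i= 6: O-B = 13 → N
  i= 7: G-U = 12 → M
  i= 8: N-J =  4 → E
  i= 9: F-C =  3 → D
  i=10: Q-X = 19 → T
  i=11: G-K = 22 → W
  i=12: K-P = 21 → V
  i=13: H-P = 18 → S
  i=14: T-G = 13 → N
  i=15: A-O = 12 → M
  i=16: A-W =  4 → E
  i=17: I-F =  3 → D
  i=18: W-D = 19 → T
  i=19: U-Y = 22 → W
  i=20: B-G = 21 → V
  shifts repeat with period 8: EDTWVSNM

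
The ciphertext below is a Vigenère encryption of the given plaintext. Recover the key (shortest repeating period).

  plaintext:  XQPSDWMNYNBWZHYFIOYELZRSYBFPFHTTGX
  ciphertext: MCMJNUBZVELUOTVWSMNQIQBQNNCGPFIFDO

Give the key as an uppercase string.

PMXRKY

  i= 0: M-X = 15 → P
  i= 1: C-Q = 12 → M
  i= 2: M-P = 23 → X
  i= 3: J-S = 17 → R
  i= 4: N-D = 10 → K
  i= 5: U-W = 24 → Y
  i= 6: B-M = 15 → P
  i= 7: Z-N = 12 → M
  i= 8: V-Y = 23 → X
  i= 9: E-N = 17 → R
  i=10: L-B = 10 → K
  i=11: U-W = 24 → Y
  i=12: O-Z = 15 → P
  i=13: T-H = 12 → M
  i=14: V-Y = 23 → X
  i=15: W-F = 17 → R
  i=16: S-I = 10 → K
  i=17: M-O = 24 → Y
  i=18: N-Y = 15 → P
  i=19: Q-E = 12 → M
  i=20: I-L = 23 → X
  i=21: Q-Z = 17 → R
  i=22: B-R = 10 → K
  i=23: Q-S = 24 → Y
  i=24: N-Y = 15 → P
  i=25: N-B = 12 → M
  i=26: C-F = 23 → X
  i=27: G-P = 17 → R
  i=28: P-F = 10 → K
  i=29: F-H = 24 → Y
  i=30: I-T = 15 → P
  i=31: F-T = 12 → M
  i=32: D-G = 23 → X
  i=33: O-X = 17 → R
  shifts repeat with period 6: PMXRKY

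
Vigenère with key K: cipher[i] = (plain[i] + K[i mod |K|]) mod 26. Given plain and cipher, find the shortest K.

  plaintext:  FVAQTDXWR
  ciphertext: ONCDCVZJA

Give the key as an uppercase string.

JSCN

  i= 0: O-F =  9 → J
  i= 1: N-V = 18 → S
  i= 2: C-A =  2 → C
  i= 3: D-Q = 13 → N
  i= 4: C-T =  9 → J
  i= 5: V-D = 18 → S
  i= 6: Z-X =  2 → C
  i= 7: J-W = 13 → N
  i= 8: A-R =  9 → J
  shifts repeat with period 4: JSCN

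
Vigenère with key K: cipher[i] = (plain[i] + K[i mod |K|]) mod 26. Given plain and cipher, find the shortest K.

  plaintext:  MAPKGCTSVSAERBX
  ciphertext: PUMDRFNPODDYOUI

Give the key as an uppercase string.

DUXTL

  i= 0: P-M =  3 → D
  i= 1: U-A = 20 → U
  i= 2: M-P = 23 → X
  i= 3: D-K = 19 → T
  i= 4: R-G = 11 → L
  i= 5: F-C =  3 → D
  i= 6: N-T = 20 → U
  i= 7: P-S = 23 → X
  i= 8: O-V = 19 → T
  i= 9: D-S = 11 → L
  i=10: D-A =  3 → D
  i=11: Y-E = 20 → U
  i=12: O-R = 23 → X
  i=13: U-B = 19 → T
  i=14: I-X = 11 → L
  shifts repeat with period 5: DUXTL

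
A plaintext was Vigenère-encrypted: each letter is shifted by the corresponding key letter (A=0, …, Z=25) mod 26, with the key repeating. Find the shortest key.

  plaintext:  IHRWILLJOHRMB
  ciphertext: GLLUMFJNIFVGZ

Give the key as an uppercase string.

YEU

  i= 0: G-I = 24 → Y
  i= 1: L-H =  4 → E
  i= 2: L-R = 20 → U
  i= 3: U-W = 24 → Y
  i= 4: M-I =  4 → E
  i= 5: F-L = 20 → U
  i= 6: J-L = 24 → Y
  i= 7: N-J =  4 → E
  i= 8: I-O = 20 → U
  i= 9: F-H = 24 → Y
  i=10: V-R =  4 → E
  i=11: G-M = 20 → U
  i=12: Z-B = 24 → Y
  shifts repeat with period 3: YEU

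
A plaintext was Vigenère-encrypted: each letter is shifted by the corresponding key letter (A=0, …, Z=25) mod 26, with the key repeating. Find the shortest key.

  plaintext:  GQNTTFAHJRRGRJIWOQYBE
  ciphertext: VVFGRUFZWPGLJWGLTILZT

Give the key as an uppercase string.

  i= 0: V-G = 15 → P
  i= 1: V-Q =  5 → F
  i= 2: F-N = 18 → S
  i= 3: G-T = 13 → N
  i= 4: R-T = 24 → Y
  i= 5: U-F = 15 → P
  i= 6: F-A =  5 → F
  i= 7: Z-H = 18 → S
  i= 8: W-J = 13 → N
  i= 9: P-R = 24 → Y
  i=10: G-R = 15 → P
  i=11: L-G =  5 → F
  i=12: J-R = 18 → S
  i=13: W-J = 13 → N
  i=14: G-I = 24 → Y
  i=15: L-W = 15 → P
  i=16: T-O =  5 → F
  i=17: I-Q = 18 → S
  i=18: L-Y = 13 → N
  i=19: Z-B = 24 → Y
  i=20: T-E = 15 → P
  shifts repeat with period 5: PFSNY

PFSNY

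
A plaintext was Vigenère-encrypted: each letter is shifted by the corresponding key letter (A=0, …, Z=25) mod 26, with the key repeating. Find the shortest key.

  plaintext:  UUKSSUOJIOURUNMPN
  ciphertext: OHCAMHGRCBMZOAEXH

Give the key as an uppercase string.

  i= 0: O-U = 20 → U
  i= 1: H-U = 13 → N
  i= 2: C-K = 18 → S
  i= 3: A-S =  8 → I
  i= 4: M-S = 20 → U
  i= 5: H-U = 13 → N
  i= 6: G-O = 18 → S
  i= 7: R-J =  8 → I
  i= 8: C-I = 20 → U
  i= 9: B-O = 13 → N
  i=10: M-U = 18 → S
  i=11: Z-R =  8 → I
  i=12: O-U = 20 → U
  i=13: A-N = 13 → N
  i=14: E-M = 18 → S
  i=15: X-P =  8 → I
  i=16: H-N = 20 → U
  shifts repeat with period 4: UNSI

UNSI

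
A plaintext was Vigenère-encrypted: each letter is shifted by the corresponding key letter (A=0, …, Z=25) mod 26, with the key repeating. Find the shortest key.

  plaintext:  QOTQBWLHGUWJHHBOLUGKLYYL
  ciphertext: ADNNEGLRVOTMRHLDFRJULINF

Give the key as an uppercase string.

  i= 0: A-Q = 10 → K
  i= 1: D-O = 15 → P
  i= 2: N-T = 20 → U
  i= 3: N-Q = 23 → X
  i= 4: E-B =  3 → D
  i= 5: G-W = 10 → K
  i= 6: L-L =  0 → A
  i= 7: R-H = 10 → K
  i= 8: V-G = 15 → P
  i= 9: O-U = 20 → U
  i=10: T-W = 23 → X
  i=11: M-J =  3 → D
  i=12: R-H = 10 → K
  i=13: H-H =  0 → A
  i=14: L-B = 10 → K
  i=15: D-O = 15 → P
  i=16: F-L = 20 → U
  i=17: R-U = 23 → X
  i=18: J-G =  3 → D
  i=19: U-K = 10 → K
  i=20: L-L =  0 → A
  i=21: I-Y = 10 → K
  i=22: N-Y = 15 → P
  i=23: F-L = 20 → U
  shifts repeat with period 7: KPUXDKA

KPUXDKA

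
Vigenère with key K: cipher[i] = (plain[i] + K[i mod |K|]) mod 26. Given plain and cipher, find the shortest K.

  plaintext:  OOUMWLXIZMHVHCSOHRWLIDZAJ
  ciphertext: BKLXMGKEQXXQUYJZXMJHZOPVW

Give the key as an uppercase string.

NWRLQV

  i= 0: B-O = 13 → N
  i= 1: K-O = 22 → W
  i= 2: L-U = 17 → R
  i= 3: X-M = 11 → L
  i= 4: M-W = 16 → Q
  i= 5: G-L = 21 → V
  i= 6: K-X = 13 → N
  i= 7: E-I = 22 → W
  i= 8: Q-Z = 17 → R
  i= 9: X-M = 11 → L
  i=10: X-H = 16 → Q
  i=11: Q-V = 21 → V
  i=12: U-H = 13 → N
  i=13: Y-C = 22 → W
  i=14: J-S = 17 → R
  i=15: Z-O = 11 → L
  i=16: X-H = 16 → Q
  i=17: M-R = 21 → V
  i=18: J-W = 13 → N
  i=19: H-L = 22 → W
  i=20: Z-I = 17 → R
  i=21: O-D = 11 → L
  i=22: P-Z = 16 → Q
  i=23: V-A = 21 → V
  i=24: W-J = 13 → N
  shifts repeat with period 6: NWRLQV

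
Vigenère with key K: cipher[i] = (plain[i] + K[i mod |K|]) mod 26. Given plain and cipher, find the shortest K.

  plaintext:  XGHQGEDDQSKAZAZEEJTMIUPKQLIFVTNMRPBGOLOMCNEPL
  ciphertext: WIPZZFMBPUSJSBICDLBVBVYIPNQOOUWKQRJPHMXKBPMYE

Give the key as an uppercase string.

  i= 0: W-X = 25 → Z
  i= 1: I-G =  2 → C
  i= 2: P-H =  8 → I
  i= 3: Z-Q =  9 → J
  i= 4: Z-G = 19 → T
  i= 5: F-E =  1 → B
  i= 6: M-D =  9 → J
  i= 7: B-D = 24 → Y
  i= 8: P-Q = 25 → Z
  i= 9: U-S =  2 → C
  i=10: S-K =  8 → I
  i=11: J-A =  9 → J
  i=12: S-Z = 19 → T
  i=13: B-A =  1 → B
  i=14: I-Z =  9 → J
  i=15: C-E = 24 → Y
  i=16: D-E = 25 → Z
  i=17: L-J =  2 → C
  i=18: B-T =  8 → I
  i=19: V-M =  9 → J
  i=20: B-I = 19 → T
  i=21: V-U =  1 → B
  i=22: Y-P =  9 → J
  i=23: I-K = 24 → Y
  i=24: P-Q = 25 → Z
  i=25: N-L =  2 → C
  i=26: Q-I =  8 → I
  i=27: O-F =  9 → J
  i=28: O-V = 19 → T
  i=29: U-T =  1 → B
  i=30: W-N =  9 → J
  i=31: K-M = 24 → Y
  i=32: Q-R = 25 → Z
  i=33: R-P =  2 → C
  i=34: J-B =  8 → I
  i=35: P-G =  9 → J
  i=36: H-O = 19 → T
  i=37: M-L =  1 → B
  i=38: X-O =  9 → J
  i=39: K-M = 24 → Y
  i=40: B-C = 25 → Z
  i=41: P-N =  2 → C
  i=42: M-E =  8 → I
  i=43: Y-P =  9 → J
  i=44: E-L = 19 → T
  shifts repeat with period 8: ZCIJTBJY

ZCIJTBJY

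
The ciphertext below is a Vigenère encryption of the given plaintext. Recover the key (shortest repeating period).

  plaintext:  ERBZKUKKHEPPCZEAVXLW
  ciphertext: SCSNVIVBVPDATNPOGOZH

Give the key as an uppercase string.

  i= 0: S-E = 14 → O
  i= 1: C-R = 11 → L
  i= 2: S-B = 17 → R
  i= 3: N-Z = 14 → O
  i= 4: V-K = 11 → L
  i= 5: I-U = 14 → O
  i= 6: V-K = 11 → L
  i= 7: B-K = 17 → R
  i= 8: V-H = 14 → O
  i= 9: P-E = 11 → L
  i=10: D-P = 14 → O
  i=11: A-P = 11 → L
  i=12: T-C = 17 → R
  i=13: N-Z = 14 → O
  i=14: P-E = 11 → L
  i=15: O-A = 14 → O
  i=16: G-V = 11 → L
  i=17: O-X = 17 → R
  i=18: Z-L = 14 → O
  i=19: H-W = 11 → L
  shifts repeat with period 5: OLROL

OLROL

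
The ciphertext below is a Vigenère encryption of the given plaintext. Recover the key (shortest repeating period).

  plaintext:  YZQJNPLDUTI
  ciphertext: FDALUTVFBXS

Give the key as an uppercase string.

  i= 0: F-Y =  7 → H
  i= 1: D-Z =  4 → E
  i= 2: A-Q = 10 → K
  i= 3: L-J =  2 → C
  i= 4: U-N =  7 → H
  i= 5: T-P =  4 → E
  i= 6: V-L = 10 → K
  i= 7: F-D =  2 → C
  i= 8: B-U =  7 → H
  i= 9: X-T =  4 → E
  i=10: S-I = 10 → K
  shifts repeat with period 4: HEKC

HEKC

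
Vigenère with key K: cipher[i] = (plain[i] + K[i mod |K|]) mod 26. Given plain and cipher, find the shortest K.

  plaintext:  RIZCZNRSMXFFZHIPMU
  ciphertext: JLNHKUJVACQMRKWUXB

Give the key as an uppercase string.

SDOFLH

  i= 0: J-R = 18 → S
  i= 1: L-I =  3 → D
  i= 2: N-Z = 14 → O
  i= 3: H-C =  5 → F
  i= 4: K-Z = 11 → L
  i= 5: U-N =  7 → H
  i= 6: J-R = 18 → S
  i= 7: V-S =  3 → D
  i= 8: A-M = 14 → O
  i= 9: C-X =  5 → F
  i=10: Q-F = 11 → L
  i=11: M-F =  7 → H
  i=12: R-Z = 18 → S
  i=13: K-H =  3 → D
  i=14: W-I = 14 → O
  i=15: U-P =  5 → F
  i=16: X-M = 11 → L
  i=17: B-U =  7 → H
  shifts repeat with period 6: SDOFLH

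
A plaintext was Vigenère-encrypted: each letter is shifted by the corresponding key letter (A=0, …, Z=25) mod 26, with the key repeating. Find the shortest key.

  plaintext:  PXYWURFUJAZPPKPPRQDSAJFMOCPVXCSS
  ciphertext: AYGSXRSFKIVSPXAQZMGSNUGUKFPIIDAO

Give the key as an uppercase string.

LBIWDAN

  i= 0: A-P = 11 → L
  i= 1: Y-X =  1 → B
  i= 2: G-Y =  8 → I
  i= 3: S-W = 22 → W
  i= 4: X-U =  3 → D
  i= 5: R-R =  0 → A
  i= 6: S-F = 13 → N
  i= 7: F-U = 11 → L
  i= 8: K-J =  1 → B
  i= 9: I-A =  8 → I
  i=10: V-Z = 22 → W
  i=11: S-P =  3 → D
  i=12: P-P =  0 → A
  i=13: X-K = 13 → N
  i=14: A-P = 11 → L
  i=15: Q-P =  1 → B
  i=16: Z-R =  8 → I
  i=17: M-Q = 22 → W
  i=18: G-D =  3 → D
  i=19: S-S =  0 → A
  i=20: N-A = 13 → N
  i=21: U-J = 11 → L
  i=22: G-F =  1 → B
  i=23: U-M =  8 → I
  i=24: K-O = 22 → W
  i=25: F-C =  3 → D
  i=26: P-P =  0 → A
  i=27: I-V = 13 → N
  i=28: I-X = 11 → L
  i=29: D-C =  1 → B
  i=30: A-S =  8 → I
  i=31: O-S = 22 → W
  shifts repeat with period 7: LBIWDAN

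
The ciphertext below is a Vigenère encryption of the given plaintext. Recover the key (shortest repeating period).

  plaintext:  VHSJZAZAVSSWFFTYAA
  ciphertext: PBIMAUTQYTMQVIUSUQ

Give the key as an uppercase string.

UUQDB

  i= 0: P-V = 20 → U
  i= 1: B-H = 20 → U
  i= 2: I-S = 16 → Q
  i= 3: M-J =  3 → D
  i= 4: A-Z =  1 → B
  i= 5: U-A = 20 → U
  i= 6: T-Z = 20 → U
  i= 7: Q-A = 16 → Q
  i= 8: Y-V =  3 → D
  i= 9: T-S =  1 → B
  i=10: M-S = 20 → U
  i=11: Q-W = 20 → U
  i=12: V-F = 16 → Q
  i=13: I-F =  3 → D
  i=14: U-T =  1 → B
  i=15: S-Y = 20 → U
  i=16: U-A = 20 → U
  i=17: Q-A = 16 → Q
  shifts repeat with period 5: UUQDB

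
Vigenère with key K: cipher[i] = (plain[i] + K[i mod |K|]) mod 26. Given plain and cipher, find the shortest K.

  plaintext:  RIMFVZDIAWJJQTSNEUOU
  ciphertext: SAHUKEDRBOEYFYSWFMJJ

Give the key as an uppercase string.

BSVPPFAJ

  i= 0: S-R =  1 → B
  i= 1: A-I = 18 → S
  i= 2: H-M = 21 → V
  i= 3: U-F = 15 → P
  i= 4: K-V = 15 → P
  i= 5: E-Z =  5 → F
  i= 6: D-D =  0 → A
  i= 7: R-I =  9 → J
  i= 8: B-A =  1 → B
  i= 9: O-W = 18 → S
  i=10: E-J = 21 → V
  i=11: Y-J = 15 → P
  i=12: F-Q = 15 → P
  i=13: Y-T =  5 → F
  i=14: S-S =  0 → A
  i=15: W-N =  9 → J
  i=16: F-E =  1 → B
  i=17: M-U = 18 → S
  i=18: J-O = 21 → V
  i=19: J-U = 15 → P
  shifts repeat with period 8: BSVPPFAJ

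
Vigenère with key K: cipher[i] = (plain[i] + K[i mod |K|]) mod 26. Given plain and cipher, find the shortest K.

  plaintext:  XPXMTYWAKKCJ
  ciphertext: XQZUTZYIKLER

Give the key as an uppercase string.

ABCI

  i= 0: X-X =  0 → A
  i= 1: Q-P =  1 → B
  i= 2: Z-X =  2 → C
  i= 3: U-M =  8 → I
  i= 4: T-T =  0 → A
  i= 5: Z-Y =  1 → B
  i= 6: Y-W =  2 → C
  i= 7: I-A =  8 → I
  i= 8: K-K =  0 → A
  i= 9: L-K =  1 → B
  i=10: E-C =  2 → C
  i=11: R-J =  8 → I
  shifts repeat with period 4: ABCI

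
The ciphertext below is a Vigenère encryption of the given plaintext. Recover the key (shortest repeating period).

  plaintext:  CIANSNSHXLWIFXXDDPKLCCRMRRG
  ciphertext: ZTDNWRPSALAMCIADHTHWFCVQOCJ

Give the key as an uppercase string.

XLDAEE

  i= 0: Z-C = 23 → X
  i= 1: T-I = 11 → L
  i= 2: D-A =  3 → D
  i= 3: N-N =  0 → A
  i= 4: W-S =  4 → E
  i= 5: R-N =  4 → E
  i= 6: P-S = 23 → X
  i= 7: S-H = 11 → L
  i= 8: A-X =  3 → D
  i= 9: L-L =  0 → A
  i=10: A-W =  4 → E
  i=11: M-I =  4 → E
  i=12: C-F = 23 → X
  i=13: I-X = 11 → L
  i=14: A-X =  3 → D
  i=15: D-D =  0 → A
  i=16: H-D =  4 → E
  i=17: T-P =  4 → E
  i=18: H-K = 23 → X
  i=19: W-L = 11 → L
  i=20: F-C =  3 → D
  i=21: C-C =  0 → A
  i=22: V-R =  4 → E
  i=23: Q-M =  4 → E
  i=24: O-R = 23 → X
  i=25: C-R = 11 → L
  i=26: J-G =  3 → D
  shifts repeat with period 6: XLDAEE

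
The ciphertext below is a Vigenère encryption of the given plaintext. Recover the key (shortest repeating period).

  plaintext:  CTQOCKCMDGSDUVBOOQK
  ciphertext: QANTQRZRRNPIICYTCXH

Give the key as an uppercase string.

  i= 0: Q-C = 14 → O
  i= 1: A-T =  7 → H
  i= 2: N-Q = 23 → X
  i= 3: T-O =  5 → F
  i= 4: Q-C = 14 → O
  i= 5: R-K =  7 → H
  i= 6: Z-C = 23 → X
  i= 7: R-M =  5 → F
  i= 8: R-D = 14 → O
  i= 9: N-G =  7 → H
  i=10: P-S = 23 → X
  i=11: I-D =  5 → F
  i=12: I-U = 14 → O
  i=13: C-V =  7 → H
  i=14: Y-B = 23 → X
  i=15: T-O =  5 → F
  i=16: C-O = 14 → O
  i=17: X-Q =  7 → H
  i=18: H-K = 23 → X
  shifts repeat with period 4: OHXF

OHXF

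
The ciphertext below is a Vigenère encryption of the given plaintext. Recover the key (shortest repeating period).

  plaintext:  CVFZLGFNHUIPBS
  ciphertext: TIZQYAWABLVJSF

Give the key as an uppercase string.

  i= 0: T-C = 17 → R
  i= 1: I-V = 13 → N
  i= 2: Z-F = 20 → U
  i= 3: Q-Z = 17 → R
  i= 4: Y-L = 13 → N
  i= 5: A-G = 20 → U
  i= 6: W-F = 17 → R
  i= 7: A-N = 13 → N
  i= 8: B-H = 20 → U
  i= 9: L-U = 17 → R
  i=10: V-I = 13 → N
  i=11: J-P = 20 → U
  i=12: S-B = 17 → R
  i=13: F-S = 13 → N
  shifts repeat with period 3: RNU

RNU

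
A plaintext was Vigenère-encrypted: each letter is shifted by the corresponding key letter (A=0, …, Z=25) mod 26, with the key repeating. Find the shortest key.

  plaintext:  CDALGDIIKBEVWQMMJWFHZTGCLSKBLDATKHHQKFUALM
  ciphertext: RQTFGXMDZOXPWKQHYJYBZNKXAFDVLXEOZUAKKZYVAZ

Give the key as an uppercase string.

  i= 0: R-C = 15 → P
  i= 1: Q-D = 13 → N
  i= 2: T-A = 19 → T
  i= 3: F-L = 20 → U
  i= 4: G-G =  0 → A
  i= 5: X-D = 20 → U
  i= 6: M-I =  4 → E
  i= 7: D-I = 21 → V
  i= 8: Z-K = 15 → P
  i= 9: O-B = 13 → N
  i=10: X-E = 19 → T
  i=11: P-V = 20 → U
  i=12: W-W =  0 → A
  i=13: K-Q = 20 → U
  i=14: Q-M =  4 → E
  i=15: H-M = 21 → V
  i=16: Y-J = 15 → P
  i=17: J-W = 13 → N
  i=18: Y-F = 19 → T
  i=19: B-H = 20 → U
  i=20: Z-Z =  0 → A
  i=21: N-T = 20 → U
  i=22: K-G =  4 → E
  i=23: X-C = 21 → V
  i=24: A-L = 15 → P
  i=25: F-S = 13 → N
  i=26: D-K = 19 → T
  i=27: V-B = 20 → U
  i=28: L-L =  0 → A
  i=29: X-D = 20 → U
  i=30: E-A =  4 → E
  i=31: O-T = 21 → V
  i=32: Z-K = 15 → P
  i=33: U-H = 13 → N
  i=34: A-H = 19 → T
  i=35: K-Q = 20 → U
  i=36: K-K =  0 → A
  i=37: Z-F = 20 → U
  i=38: Y-U =  4 → E
  i=39: V-A = 21 → V
  i=40: A-L = 15 → P
  i=41: Z-M = 13 → N
  shifts repeat with period 8: PNTUAUEV

PNTUAUEV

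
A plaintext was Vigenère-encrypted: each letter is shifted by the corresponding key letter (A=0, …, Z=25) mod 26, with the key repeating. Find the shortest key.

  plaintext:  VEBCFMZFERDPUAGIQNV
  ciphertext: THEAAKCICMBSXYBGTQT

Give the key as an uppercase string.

YDDYV

  i= 0: T-V = 24 → Y
  i= 1: H-E =  3 → D
  i= 2: E-B =  3 → D
  i= 3: A-C = 24 → Y
  i= 4: A-F = 21 → V
  i= 5: K-M = 24 → Y
  i= 6: C-Z =  3 → D
  i= 7: I-F =  3 → D
  i= 8: C-E = 24 → Y
  i= 9: M-R = 21 → V
  i=10: B-D = 24 → Y
  i=11: S-P =  3 → D
  i=12: X-U =  3 → D
  i=13: Y-A = 24 → Y
  i=14: B-G = 21 → V
  i=15: G-I = 24 → Y
  i=16: T-Q =  3 → D
  i=17: Q-N =  3 → D
  i=18: T-V = 24 → Y
  shifts repeat with period 5: YDDYV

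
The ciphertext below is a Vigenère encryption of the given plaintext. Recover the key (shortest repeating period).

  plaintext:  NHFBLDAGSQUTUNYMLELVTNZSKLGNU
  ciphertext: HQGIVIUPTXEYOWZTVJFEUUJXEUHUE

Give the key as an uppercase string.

UJBHKF

  i= 0: H-N = 20 → U
  i= 1: Q-H =  9 → J
  i= 2: G-F =  1 → B
  i= 3: I-B =  7 → H
  i= 4: V-L = 10 → K
  i= 5: I-D =  5 → F
  i= 6: U-A = 20 → U
  i= 7: P-G =  9 → J
  i= 8: T-S =  1 → B
  i= 9: X-Q =  7 → H
  i=10: E-U = 10 → K
  i=11: Y-T =  5 → F
  i=12: O-U = 20 → U
  i=13: W-N =  9 → J
  i=14: Z-Y =  1 → B
  i=15: T-M =  7 → H
  i=16: V-L = 10 → K
  i=17: J-E =  5 → F
  i=18: F-L = 20 → U
  i=19: E-V =  9 → J
  i=20: U-T =  1 → B
  i=21: U-N =  7 → H
  i=22: J-Z = 10 → K
  i=23: X-S =  5 → F
  i=24: E-K = 20 → U
  i=25: U-L =  9 → J
  i=26: H-G =  1 → B
  i=27: U-N =  7 → H
  i=28: E-U = 10 → K
  shifts repeat with period 6: UJBHKF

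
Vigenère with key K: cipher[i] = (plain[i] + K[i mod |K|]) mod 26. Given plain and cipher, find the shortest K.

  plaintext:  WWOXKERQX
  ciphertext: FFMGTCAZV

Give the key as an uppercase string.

  i= 0: F-W =  9 → J
  i= 1: F-W =  9 → J
  i= 2: M-O = 24 → Y
  i= 3: G-X =  9 → J
  i= 4: T-K =  9 → J
  i= 5: C-E = 24 → Y
  i= 6: A-R =  9 → J
  i= 7: Z-Q =  9 → J
  i= 8: V-X = 24 → Y
  shifts repeat with period 3: JJY

JJY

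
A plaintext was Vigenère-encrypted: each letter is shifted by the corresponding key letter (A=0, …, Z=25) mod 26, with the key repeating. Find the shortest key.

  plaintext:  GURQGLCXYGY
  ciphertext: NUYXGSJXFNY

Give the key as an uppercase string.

  i= 0: N-G =  7 → H
  i= 1: U-U =  0 → A
  i= 2: Y-R =  7 → H
  i= 3: X-Q =  7 → H
  i= 4: G-G =  0 → A
  i= 5: S-L =  7 → H
  i= 6: J-C =  7 → H
  i= 7: X-X =  0 → A
  i= 8: F-Y =  7 → H
  i= 9: N-G =  7 → H
  i=10: Y-Y =  0 → A
  shifts repeat with period 3: HAH

HAH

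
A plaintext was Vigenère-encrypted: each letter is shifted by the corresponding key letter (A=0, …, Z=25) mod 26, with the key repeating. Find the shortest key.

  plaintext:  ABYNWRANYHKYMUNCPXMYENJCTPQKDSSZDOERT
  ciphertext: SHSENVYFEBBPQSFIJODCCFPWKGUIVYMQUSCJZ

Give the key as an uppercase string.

SGURREY

  i= 0: S-A = 18 → S
  i= 1: H-B =  6 → G
  i= 2: S-Y = 20 → U
  i= 3: E-N = 17 → R
  i= 4: N-W = 17 → R
  i= 5: V-R =  4 → E
  i= 6: Y-A = 24 → Y
  i= 7: F-N = 18 → S
  i= 8: E-Y =  6 → G
  i= 9: B-H = 20 → U
  i=10: B-K = 17 → R
  i=11: P-Y = 17 → R
  i=12: Q-M =  4 → E
  i=13: S-U = 24 → Y
  i=14: F-N = 18 → S
  i=15: I-C =  6 → G
  i=16: J-P = 20 → U
  i=17: O-X = 17 → R
  i=18: D-M = 17 → R
  i=19: C-Y =  4 → E
  i=20: C-E = 24 → Y
  i=21: F-N = 18 → S
  i=22: P-J =  6 → G
  i=23: W-C = 20 → U
  i=24: K-T = 17 → R
  i=25: G-P = 17 → R
  i=26: U-Q =  4 → E
  i=27: I-K = 24 → Y
  i=28: V-D = 18 → S
  i=29: Y-S =  6 → G
  i=30: M-S = 20 → U
  i=31: Q-Z = 17 → R
  i=32: U-D = 17 → R
  i=33: S-O =  4 → E
  i=34: C-E = 24 → Y
  i=35: J-R = 18 → S
  i=36: Z-T =  6 → G
  shifts repeat with period 7: SGURREY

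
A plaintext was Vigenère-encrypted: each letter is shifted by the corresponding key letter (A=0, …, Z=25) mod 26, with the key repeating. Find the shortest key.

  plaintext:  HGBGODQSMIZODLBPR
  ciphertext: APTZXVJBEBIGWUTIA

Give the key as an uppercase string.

  i= 0: A-H = 19 → T
  i= 1: P-G =  9 → J
  i= 2: T-B = 18 → S
  i= 3: Z-G = 19 → T
  i= 4: X-O =  9 → J
  i= 5: V-D = 18 → S
  i= 6: J-Q = 19 → T
  i= 7: B-S =  9 → J
  i= 8: E-M = 18 → S
  i= 9: B-I = 19 → T
  i=10: I-Z =  9 → J
  i=11: G-O = 18 → S
  i=12: W-D = 19 → T
  i=13: U-L =  9 → J
  i=14: T-B = 18 → S
  i=15: I-P = 19 → T
  i=16: A-R =  9 → J
  shifts repeat with period 3: TJS

TJS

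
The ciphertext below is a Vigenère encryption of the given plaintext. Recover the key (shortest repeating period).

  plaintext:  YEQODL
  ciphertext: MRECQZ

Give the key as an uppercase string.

ONO

  i= 0: M-Y = 14 → O
  i= 1: R-E = 13 → N
  i= 2: E-Q = 14 → O
  i= 3: C-O = 14 → O
  i= 4: Q-D = 13 → N
  i= 5: Z-L = 14 → O
  shifts repeat with period 3: ONO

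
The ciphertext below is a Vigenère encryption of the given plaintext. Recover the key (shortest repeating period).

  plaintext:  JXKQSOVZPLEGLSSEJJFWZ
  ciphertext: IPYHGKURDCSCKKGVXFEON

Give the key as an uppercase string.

  i= 0: I-J = 25 → Z
  i= 1: P-X = 18 → S
  i= 2: Y-K = 14 → O
  i= 3: H-Q = 17 → R
  i= 4: G-S = 14 → O
  i= 5: K-O = 22 → W
  i= 6: U-V = 25 → Z
  i= 7: R-Z = 18 → S
  i= 8: D-P = 14 → O
  i= 9: C-L = 17 → R
  i=10: S-E = 14 → O
  i=11: C-G = 22 → W
  i=12: K-L = 25 → Z
  i=13: K-S = 18 → S
  i=14: G-S = 14 → O
  i=15: V-E = 17 → R
  i=16: X-J = 14 → O
  i=17: F-J = 22 → W
  i=18: E-F = 25 → Z
  i=19: O-W = 18 → S
  i=20: N-Z = 14 → O
  shifts repeat with period 6: ZSOROW

ZSOROW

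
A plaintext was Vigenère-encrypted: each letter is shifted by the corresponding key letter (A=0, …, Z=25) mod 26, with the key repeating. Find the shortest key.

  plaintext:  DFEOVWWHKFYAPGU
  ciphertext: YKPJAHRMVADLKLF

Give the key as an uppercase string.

  i= 0: Y-D = 21 → V
  i= 1: K-F =  5 → F
  i= 2: P-E = 11 → L
  i= 3: J-O = 21 → V
  i= 4: A-V =  5 → F
  i= 5: H-W = 11 → L
  i= 6: R-W = 21 → V
  i= 7: M-H =  5 → F
  i= 8: V-K = 11 → L
  i= 9: A-F = 21 → V
  i=10: D-Y =  5 → F
  i=11: L-A = 11 → L
  i=12: K-P = 21 → V
  i=13: L-G =  5 → F
  i=14: F-U = 11 → L
  shifts repeat with period 3: VFL

VFL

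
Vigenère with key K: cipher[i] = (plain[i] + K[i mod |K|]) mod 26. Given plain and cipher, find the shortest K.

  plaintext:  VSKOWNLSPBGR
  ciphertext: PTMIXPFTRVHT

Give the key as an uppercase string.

  i= 0: P-V = 20 → U
  i= 1: T-S =  1 → B
  i= 2: M-K =  2 → C
  i= 3: I-O = 20 → U
  i= 4: X-W =  1 → B
  i= 5: P-N =  2 → C
  i= 6: F-L = 20 → U
  i= 7: T-S =  1 → B
  i= 8: R-P =  2 → C
  i= 9: V-B = 20 → U
  i=10: H-G =  1 → B
  i=11: T-R =  2 → C
  shifts repeat with period 3: UBC

UBC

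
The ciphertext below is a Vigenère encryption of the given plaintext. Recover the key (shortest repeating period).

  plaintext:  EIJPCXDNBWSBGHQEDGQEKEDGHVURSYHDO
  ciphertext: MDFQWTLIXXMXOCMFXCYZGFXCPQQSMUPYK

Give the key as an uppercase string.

  i= 0: M-E =  8 → I
  i= 1: D-I = 21 → V
  i= 2: F-J = 22 → W
  i= 3: Q-P =  1 → B
  i= 4: W-C = 20 → U
  i= 5: T-X = 22 → W
  i= 6: L-D =  8 → I
  i= 7: I-N = 21 → V
  i= 8: X-B = 22 → W
  i= 9: X-W =  1 → B
  i=10: M-S = 20 → U
  i=11: X-B = 22 → W
  i=12: O-G =  8 → I
  i=13: C-H = 21 → V
  i=14: M-Q = 22 → W
  i=15: F-E =  1 → B
  i=16: X-D = 20 → U
  i=17: C-G = 22 → W
  i=18: Y-Q =  8 → I
  i=19: Z-E = 21 → V
  i=20: G-K = 22 → W
  i=21: F-E =  1 → B
  i=22: X-D = 20 → U
  i=23: C-G = 22 → W
  i=24: P-H =  8 → I
  i=25: Q-V = 21 → V
  i=26: Q-U = 22 → W
  i=27: S-R =  1 → B
  i=28: M-S = 20 → U
  i=29: U-Y = 22 → W
  i=30: P-H =  8 → I
  i=31: Y-D = 21 → V
  i=32: K-O = 22 → W
  shifts repeat with period 6: IVWBUW

IVWBUW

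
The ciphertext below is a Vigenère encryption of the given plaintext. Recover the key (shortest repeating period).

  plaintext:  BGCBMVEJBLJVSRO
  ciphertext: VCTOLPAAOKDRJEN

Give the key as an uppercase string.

  i= 0: V-B = 20 → U
  i= 1: C-G = 22 → W
  i= 2: T-C = 17 → R
  i= 3: O-B = 13 → N
  i= 4: L-M = 25 → Z
  i= 5: P-V = 20 → U
  i= 6: A-E = 22 → W
  i= 7: A-J = 17 → R
  i= 8: O-B = 13 → N
  i= 9: K-L = 25 → Z
  i=10: D-J = 20 → U
  i=11: R-V = 22 → W
  i=12: J-S = 17 → R
  i=13: E-R = 13 → N
  i=14: N-O = 25 → Z
  shifts repeat with period 5: UWRNZ

UWRNZ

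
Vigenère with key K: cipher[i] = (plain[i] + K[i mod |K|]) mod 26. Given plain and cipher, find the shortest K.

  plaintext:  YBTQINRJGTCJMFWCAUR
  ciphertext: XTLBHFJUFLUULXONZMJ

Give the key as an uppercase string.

  i= 0: X-Y = 25 → Z
  i= 1: T-B = 18 → S
  i= 2: L-T = 18 → S
  i= 3: B-Q = 11 → L
  i= 4: H-I = 25 → Z
  i= 5: F-N = 18 → S
  i= 6: J-R = 18 → S
  i= 7: U-J = 11 → L
  i= 8: F-G = 25 → Z
  i= 9: L-T = 18 → S
  i=10: U-C = 18 → S
  i=11: U-J = 11 → L
  i=12: L-M = 25 → Z
  i=13: X-F = 18 → S
  i=14: O-W = 18 → S
  i=15: N-C = 11 → L
  i=16: Z-A = 25 → Z
  i=17: M-U = 18 → S
  i=18: J-R = 18 → S
  shifts repeat with period 4: ZSSL

ZSSL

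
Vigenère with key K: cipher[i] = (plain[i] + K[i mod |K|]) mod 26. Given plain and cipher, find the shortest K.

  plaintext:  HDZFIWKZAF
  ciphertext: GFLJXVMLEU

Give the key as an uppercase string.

ZCMEP

  i= 0: G-H = 25 → Z
  i= 1: F-D =  2 → C
  i= 2: L-Z = 12 → M
  i= 3: J-F =  4 → E
  i= 4: X-I = 15 → P
  i= 5: V-W = 25 → Z
  i= 6: M-K =  2 → C
  i= 7: L-Z = 12 → M
  i= 8: E-A =  4 → E
  i= 9: U-F = 15 → P
  shifts repeat with period 5: ZCMEP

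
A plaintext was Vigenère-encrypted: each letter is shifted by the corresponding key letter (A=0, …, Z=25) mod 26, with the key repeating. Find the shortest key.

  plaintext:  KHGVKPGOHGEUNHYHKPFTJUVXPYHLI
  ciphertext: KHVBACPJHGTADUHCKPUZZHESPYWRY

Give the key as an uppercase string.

AAPGQNJV

  i= 0: K-K =  0 → A
  i= 1: H-H =  0 → A
  i= 2: V-G = 15 → P
  i= 3: B-V =  6 → G
  i= 4: A-K = 16 → Q
  i= 5: C-P = 13 → N
  i= 6: P-G =  9 → J
  i= 7: J-O = 21 → V
  i= 8: H-H =  0 → A
  i= 9: G-G =  0 → A
  i=10: T-E = 15 → P
  i=11: A-U =  6 → G
  i=12: D-N = 16 → Q
  i=13: U-H = 13 → N
  i=14: H-Y =  9 → J
  i=15: C-H = 21 → V
  i=16: K-K =  0 → A
  i=17: P-P =  0 → A
  i=18: U-F = 15 → P
  i=19: Z-T =  6 → G
  i=20: Z-J = 16 → Q
  i=21: H-U = 13 → N
  i=22: E-V =  9 → J
  i=23: S-X = 21 → V
  i=24: P-P =  0 → A
  i=25: Y-Y =  0 → A
  i=26: W-H = 15 → P
  i=27: R-L =  6 → G
  i=28: Y-I = 16 → Q
  shifts repeat with period 8: AAPGQNJV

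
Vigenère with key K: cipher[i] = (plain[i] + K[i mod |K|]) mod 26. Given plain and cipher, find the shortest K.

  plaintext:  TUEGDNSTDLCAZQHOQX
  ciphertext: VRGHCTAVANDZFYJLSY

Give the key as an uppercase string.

CXCBZGI

  i= 0: V-T =  2 → C
  i= 1: R-U = 23 → X
  i= 2: G-E =  2 → C
  i= 3: H-G =  1 → B
  i= 4: C-D = 25 → Z
  i= 5: T-N =  6 → G
  i= 6: A-S =  8 → I
  i= 7: V-T =  2 → C
  i= 8: A-D = 23 → X
  i= 9: N-L =  2 → C
  i=10: D-C =  1 → B
  i=11: Z-A = 25 → Z
  i=12: F-Z =  6 → G
  i=13: Y-Q =  8 → I
  i=14: J-H =  2 → C
  i=15: L-O = 23 → X
  i=16: S-Q =  2 → C
  i=17: Y-X =  1 → B
  shifts repeat with period 7: CXCBZGI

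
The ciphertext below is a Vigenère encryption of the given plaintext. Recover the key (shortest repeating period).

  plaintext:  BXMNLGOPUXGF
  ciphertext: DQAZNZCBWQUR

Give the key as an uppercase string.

  i= 0: D-B =  2 → C
  i= 1: Q-X = 19 → T
  i= 2: A-M = 14 → O
  i= 3: Z-N = 12 → M
  i= 4: N-L =  2 → C
  i= 5: Z-G = 19 → T
  i= 6: C-O = 14 → O
  i= 7: B-P = 12 → M
  i= 8: W-U =  2 → C
  i= 9: Q-X = 19 → T
  i=10: U-G = 14 → O
  i=11: R-F = 12 → M
  shifts repeat with period 4: CTOM

CTOM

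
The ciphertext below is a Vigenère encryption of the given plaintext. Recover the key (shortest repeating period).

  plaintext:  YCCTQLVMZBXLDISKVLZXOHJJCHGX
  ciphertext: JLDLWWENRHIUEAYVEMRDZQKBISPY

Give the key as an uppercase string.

LJBSG

  i= 0: J-Y = 11 → L
  i= 1: L-C =  9 → J
  i= 2: D-C =  1 → B
  i= 3: L-T = 18 → S
  i= 4: W-Q =  6 → G
  i= 5: W-L = 11 → L
  i= 6: E-V =  9 → J
  i= 7: N-M =  1 → B
  i= 8: R-Z = 18 → S
  i= 9: H-B =  6 → G
  i=10: I-X = 11 → L
  i=11: U-L =  9 → J
  i=12: E-D =  1 → B
  i=13: A-I = 18 → S
  i=14: Y-S =  6 → G
  i=15: V-K = 11 → L
  i=16: E-V =  9 → J
  i=17: M-L =  1 → B
  i=18: R-Z = 18 → S
  i=19: D-X =  6 → G
  i=20: Z-O = 11 → L
  i=21: Q-H =  9 → J
  i=22: K-J =  1 → B
  i=23: B-J = 18 → S
  i=24: I-C =  6 → G
  i=25: S-H = 11 → L
  i=26: P-G =  9 → J
  i=27: Y-X =  1 → B
  shifts repeat with period 5: LJBSG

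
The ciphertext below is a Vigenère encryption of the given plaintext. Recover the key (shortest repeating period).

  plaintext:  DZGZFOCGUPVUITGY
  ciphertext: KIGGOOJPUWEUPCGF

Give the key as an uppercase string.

HJA

  i= 0: K-D =  7 → H
  i= 1: I-Z =  9 → J
  i= 2: G-G =  0 → A
  i= 3: G-Z =  7 → H
  i= 4: O-F =  9 → J
  i= 5: O-O =  0 → A
  i= 6: J-C =  7 → H
  i= 7: P-G =  9 → J
  i= 8: U-U =  0 → A
  i= 9: W-P =  7 → H
  i=10: E-V =  9 → J
  i=11: U-U =  0 → A
  i=12: P-I =  7 → H
  i=13: C-T =  9 → J
  i=14: G-G =  0 → A
  i=15: F-Y =  7 → H
  shifts repeat with period 3: HJA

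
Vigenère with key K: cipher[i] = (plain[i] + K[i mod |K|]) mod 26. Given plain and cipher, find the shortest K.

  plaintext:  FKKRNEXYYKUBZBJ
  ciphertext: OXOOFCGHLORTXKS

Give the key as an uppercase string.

JNEXSYJ

  i= 0: O-F =  9 → J
  i= 1: X-K = 13 → N
  i= 2: O-K =  4 → E
  i= 3: O-R = 23 → X
  i= 4: F-N = 18 → S
  i= 5: C-E = 24 → Y
  i= 6: G-X =  9 → J
  i= 7: H-Y =  9 → J
  i= 8: L-Y = 13 → N
  i= 9: O-K =  4 → E
  i=10: R-U = 23 → X
  i=11: T-B = 18 → S
  i=12: X-Z = 24 → Y
  i=13: K-B =  9 → J
  i=14: S-J =  9 → J
  shifts repeat with period 7: JNEXSYJ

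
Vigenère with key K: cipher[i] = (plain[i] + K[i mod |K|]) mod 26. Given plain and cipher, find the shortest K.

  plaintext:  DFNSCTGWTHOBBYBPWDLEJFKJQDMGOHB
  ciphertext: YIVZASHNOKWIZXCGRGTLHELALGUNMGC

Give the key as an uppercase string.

VDIHYZBR

  i= 0: Y-D = 21 → V
  i= 1: I-F =  3 → D
  i= 2: V-N =  8 → I
  i= 3: Z-S =  7 → H
  i= 4: A-C = 24 → Y
  i= 5: S-T = 25 → Z
  i= 6: H-G =  1 → B
  i= 7: N-W = 17 → R
  i= 8: O-T = 21 → V
  i= 9: K-H =  3 → D
  i=10: W-O =  8 → I
  i=11: I-B =  7 → H
  i=12: Z-B = 24 → Y
  i=13: X-Y = 25 → Z
  i=14: C-B =  1 → B
  i=15: G-P = 17 → R
  i=16: R-W = 21 → V
  i=17: G-D =  3 → D
  i=18: T-L =  8 → I
  i=19: L-E =  7 → H
  i=20: H-J = 24 → Y
  i=21: E-F = 25 → Z
  i=22: L-K =  1 → B
  i=23: A-J = 17 → R
  i=24: L-Q = 21 → V
  i=25: G-D =  3 → D
  i=26: U-M =  8 → I
  i=27: N-G =  7 → H
  i=28: M-O = 24 → Y
  i=29: G-H = 25 → Z
  i=30: C-B =  1 → B
  shifts repeat with period 8: VDIHYZBR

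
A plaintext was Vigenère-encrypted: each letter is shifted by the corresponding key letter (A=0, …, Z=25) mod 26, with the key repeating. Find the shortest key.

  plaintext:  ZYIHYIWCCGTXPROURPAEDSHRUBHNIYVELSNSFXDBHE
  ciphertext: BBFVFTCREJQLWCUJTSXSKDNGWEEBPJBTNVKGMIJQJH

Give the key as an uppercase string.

CDXOHLGP

  i= 0: B-Z =  2 → C
  i= 1: B-Y =  3 → D
  i= 2: F-I = 23 → X
  i= 3: V-H = 14 → O
  i= 4: F-Y =  7 → H
  i= 5: T-I = 11 → L
  i= 6: C-W =  6 → G
  i= 7: R-C = 15 → P
  i= 8: E-C =  2 → C
  i= 9: J-G =  3 → D
  i=10: Q-T = 23 → X
  i=11: L-X = 14 → O
  i=12: W-P =  7 → H
  i=13: C-R = 11 → L
  i=14: U-O =  6 → G
  i=15: J-U = 15 → P
  i=16: T-R =  2 → C
  i=17: S-P =  3 → D
  i=18: X-A = 23 → X
  i=19: S-E = 14 → O
  i=20: K-D =  7 → H
  i=21: D-S = 11 → L
  i=22: N-H =  6 → G
  i=23: G-R = 15 → P
  i=24: W-U =  2 → C
  i=25: E-B =  3 → D
  i=26: E-H = 23 → X
  i=27: B-N = 14 → O
  i=28: P-I =  7 → H
  i=29: J-Y = 11 → L
  i=30: B-V =  6 → G
  i=31: T-E = 15 → P
  i=32: N-L =  2 → C
  i=33: V-S =  3 → D
  i=34: K-N = 23 → X
  i=35: G-S = 14 → O
  i=36: M-F =  7 → H
  i=37: I-X = 11 → L
  i=38: J-D =  6 → G
  i=39: Q-B = 15 → P
  i=40: J-H =  2 → C
  i=41: H-E =  3 → D
  shifts repeat with period 8: CDXOHLGP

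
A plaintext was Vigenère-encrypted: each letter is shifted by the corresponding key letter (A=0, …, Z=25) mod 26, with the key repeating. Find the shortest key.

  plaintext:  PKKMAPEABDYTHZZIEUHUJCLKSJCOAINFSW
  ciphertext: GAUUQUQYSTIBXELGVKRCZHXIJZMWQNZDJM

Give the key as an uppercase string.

RQKIQFMY

  i= 0: G-P = 17 → R
  i= 1: A-K = 16 → Q
  i= 2: U-K = 10 → K
  i= 3: U-M =  8 → I
  i= 4: Q-A = 16 → Q
  i= 5: U-P =  5 → F
  i= 6: Q-E = 12 → M
  i= 7: Y-A = 24 → Y
  i= 8: S-B = 17 → R
  i= 9: T-D = 16 → Q
  i=10: I-Y = 10 → K
  i=11: B-T =  8 → I
  i=12: X-H = 16 → Q
  i=13: E-Z =  5 → F
  i=14: L-Z = 12 → M
  i=15: G-I = 24 → Y
  i=16: V-E = 17 → R
  i=17: K-U = 16 → Q
  i=18: R-H = 10 → K
  i=19: C-U =  8 → I
  i=20: Z-J = 16 → Q
  i=21: H-C =  5 → F
  i=22: X-L = 12 → M
  i=23: I-K = 24 → Y
  i=24: J-S = 17 → R
  i=25: Z-J = 16 → Q
  i=26: M-C = 10 → K
  i=27: W-O =  8 → I
  i=28: Q-A = 16 → Q
  i=29: N-I =  5 → F
  i=30: Z-N = 12 → M
  i=31: D-F = 24 → Y
  i=32: J-S = 17 → R
  i=33: M-W = 16 → Q
  shifts repeat with period 8: RQKIQFMY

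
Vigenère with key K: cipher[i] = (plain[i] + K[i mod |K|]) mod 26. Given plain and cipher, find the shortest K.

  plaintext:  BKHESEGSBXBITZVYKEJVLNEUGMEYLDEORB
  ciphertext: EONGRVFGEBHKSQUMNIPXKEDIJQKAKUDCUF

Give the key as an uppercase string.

  i= 0: E-B =  3 → D
  i= 1: O-K =  4 → E
  i= 2: N-H =  6 → G
  i= 3: G-E =  2 → C
  i= 4: R-S = 25 → Z
  i= 5: V-E = 17 → R
  i= 6: F-G = 25 → Z
  i= 7: G-S = 14 → O
  i= 8: E-B =  3 → D
  i= 9: B-X =  4 → E
  i=10: H-B =  6 → G
  i=11: K-I =  2 → C
  i=12: S-T = 25 → Z
  i=13: Q-Z = 17 → R
  i=14: U-V = 25 → Z
  i=15: M-Y = 14 → O
  i=16: N-K =  3 → D
  i=17: I-E =  4 → E
  i=18: P-J =  6 → G
  i=19: X-V =  2 → C
  i=20: K-L = 25 → Z
  i=21: E-N = 17 → R
  i=22: D-E = 25 → Z
  i=23: I-U = 14 → O
  i=24: J-G =  3 → D
  i=25: Q-M =  4 → E
  i=26: K-E =  6 → G
  i=27: A-Y =  2 → C
  i=28: K-L = 25 → Z
  i=29: U-D = 17 → R
  i=30: D-E = 25 → Z
  i=31: C-O = 14 → O
  i=32: U-R =  3 → D
  i=33: F-B =  4 → E
  shifts repeat with period 8: DEGCZRZO

DEGCZRZO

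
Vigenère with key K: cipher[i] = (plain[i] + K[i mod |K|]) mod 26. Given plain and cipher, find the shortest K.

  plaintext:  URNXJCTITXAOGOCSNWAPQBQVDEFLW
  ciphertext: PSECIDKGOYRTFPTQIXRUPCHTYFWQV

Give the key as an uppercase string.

  i= 0: P-U = 21 → V
  i= 1: S-R =  1 → B
  i= 2: E-N = 17 → R
  i= 3: C-X =  5 → F
  i= 4: I-J = 25 → Z
  i= 5: D-C =  1 → B
  i= 6: K-T = 17 → R
  i= 7: G-I = 24 → Y
  i= 8: O-T = 21 → V
  i= 9: Y-X =  1 → B
  i=10: R-A = 17 → R
  i=11: T-O =  5 → F
  i=12: F-G = 25 → Z
  i=13: P-O =  1 → B
  i=14: T-C = 17 → R
  i=15: Q-S = 24 → Y
  i=16: I-N = 21 → V
  i=17: X-W =  1 → B
  i=18: R-A = 17 → R
  i=19: U-P =  5 → F
  i=20: P-Q = 25 → Z
  i=21: C-B =  1 → B
  i=22: H-Q = 17 → R
  i=23: T-V = 24 → Y
  i=24: Y-D = 21 → V
  i=25: F-E =  1 → B
  i=26: W-F = 17 → R
  i=27: Q-L =  5 → F
  i=28: V-W = 25 → Z
  shifts repeat with period 8: VBRFZBRY

VBRFZBRY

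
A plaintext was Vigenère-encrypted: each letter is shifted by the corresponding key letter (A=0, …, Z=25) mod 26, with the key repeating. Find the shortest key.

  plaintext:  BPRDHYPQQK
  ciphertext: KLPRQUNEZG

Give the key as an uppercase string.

  i= 0: K-B =  9 → J
  i= 1: L-P = 22 → W
  i= 2: P-R = 24 → Y
  i= 3: R-D = 14 → O
  i= 4: Q-H =  9 → J
  i= 5: U-Y = 22 → W
  i= 6: N-P = 24 → Y
  i= 7: E-Q = 14 → O
  i= 8: Z-Q =  9 → J
  i= 9: G-K = 22 → W
  shifts repeat with period 4: JWYO

JWYO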